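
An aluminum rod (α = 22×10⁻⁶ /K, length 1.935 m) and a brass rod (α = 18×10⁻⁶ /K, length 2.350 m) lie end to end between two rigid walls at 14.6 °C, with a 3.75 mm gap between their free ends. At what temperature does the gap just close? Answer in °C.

Gap closes when ΔL₁ + ΔL₂ = 3.75 mm = 3.75×10⁻³ m
(α₁L₁ + α₂L₂)ΔT = g
α₁L₁ + α₂L₂ = 22×10⁻⁶×1.935 + 18×10⁻⁶×2.350 = 8.487×10⁻⁵ m/K
ΔT = 3.75×10⁻³ / 8.487×10⁻⁵ = 44.185 K
T = 14.6 + 44.185 = 58.785 °C

T = 58.8 °C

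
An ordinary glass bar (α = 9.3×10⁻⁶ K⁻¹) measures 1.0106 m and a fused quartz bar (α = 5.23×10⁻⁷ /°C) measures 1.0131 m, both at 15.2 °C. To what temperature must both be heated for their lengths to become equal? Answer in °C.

T = 297.1 °C

L₁(1 + α₁ΔT) = L₂(1 + α₂ΔT) ⇒ ΔT = (L₂ − L₁)/(α₁L₁ − α₂L₂)
L₂ − L₁ = 1.0131 − 1.0106 = 2.50×10⁻³ m
α₁L₁ − α₂L₂ = 9.3×10⁻⁶×1.0106 − 5.23×10⁻⁷×1.0131 = 8.8687287×10⁻⁶ m/K
ΔT = 2.50×10⁻³ / 8.8687287×10⁻⁶ = 281.889 K
T = 15.2 + 281.889 = 297.089 °C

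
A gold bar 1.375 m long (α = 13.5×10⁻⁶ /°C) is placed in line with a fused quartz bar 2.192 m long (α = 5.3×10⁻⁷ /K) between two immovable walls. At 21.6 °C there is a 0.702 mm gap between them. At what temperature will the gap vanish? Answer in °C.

Gap closes when ΔL₁ + ΔL₂ = 0.702 mm = 7.02×10⁻⁴ m
(α₁L₁ + α₂L₂)ΔT = g
α₁L₁ + α₂L₂ = 13.5×10⁻⁶×1.375 + 5.3×10⁻⁷×2.192 = 1.972426×10⁻⁵ m/K
ΔT = 7.02×10⁻⁴ / 1.972426×10⁻⁵ = 35.591 K
T = 21.6 + 35.591 = 57.191 °C

T = 57.2 °C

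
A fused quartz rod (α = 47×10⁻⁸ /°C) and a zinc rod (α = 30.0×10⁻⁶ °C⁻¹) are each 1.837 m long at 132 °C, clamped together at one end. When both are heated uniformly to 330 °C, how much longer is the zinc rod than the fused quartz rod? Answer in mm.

ΔT = 198 K
fused quartz: ΔL = 47×10⁻⁸ × 1.837 m × 198 = 1.7095×10⁻⁴ m = 0.17095 mm
zinc: ΔL = 30.0×10⁻⁶ × 1.837 m × 198 = 1.0912×10⁻² m = 10.912 mm
difference = 10.912 − 0.17095 = 10.74105 mm

10.7 mm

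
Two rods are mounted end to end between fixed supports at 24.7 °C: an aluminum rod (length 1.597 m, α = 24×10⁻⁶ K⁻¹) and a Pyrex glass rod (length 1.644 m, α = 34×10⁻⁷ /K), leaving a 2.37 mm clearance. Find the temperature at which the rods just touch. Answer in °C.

α₁L₁ = 3.8328×10⁻⁵ m/K, α₂L₂ = 5.5896×10⁻⁶ m/K → total 4.39176×10⁻⁵ m/K
ΔT = g/(α₁L₁+α₂L₂) = 2.37×10⁻³ / 4.39176×10⁻⁵ = 53.965 K
T = 24.7 + 53.965 = 78.665 °C

T = 78.7 °C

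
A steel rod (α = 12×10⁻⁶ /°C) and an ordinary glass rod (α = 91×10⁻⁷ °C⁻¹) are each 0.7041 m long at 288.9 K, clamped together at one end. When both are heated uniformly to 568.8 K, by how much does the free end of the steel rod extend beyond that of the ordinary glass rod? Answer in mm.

0.572 mm

ΔT = 279.9 K
steel: ΔL = 12×10⁻⁶ × 0.7041 m × 279.9 = 2.3649×10⁻³ m = 2.3649 mm
ordinary glass: ΔL = 91×10⁻⁷ × 0.7041 m × 279.9 = 1.7934×10⁻³ m = 1.7934 mm
difference = 2.3649 − 1.7934 = 0.5715 mm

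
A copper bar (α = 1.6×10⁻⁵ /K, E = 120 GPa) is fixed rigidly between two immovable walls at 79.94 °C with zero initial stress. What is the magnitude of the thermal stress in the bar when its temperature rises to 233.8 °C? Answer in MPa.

σ = 295 MPa

Fully constrained: the free strain ε = αΔT is blocked, so σ = Eε = EαΔT.
|ΔT| = 153.86 K
σ = 120×10⁹ × 1.6×10⁻⁵ × 153.86 = 2.95×10⁸ Pa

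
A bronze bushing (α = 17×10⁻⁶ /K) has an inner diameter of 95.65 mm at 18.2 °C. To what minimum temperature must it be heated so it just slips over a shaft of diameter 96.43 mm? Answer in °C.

Required Δd = 96.43 − 95.65 = 0.78 mm
Δd = αd₀ΔT ⇒ ΔT = Δd/(αd₀) = 0.78 / (17×10⁻⁶ × 95.65) = 479.69 K
T_min = 18.2 + 479.69 = 497.89 °C

T = 498 °C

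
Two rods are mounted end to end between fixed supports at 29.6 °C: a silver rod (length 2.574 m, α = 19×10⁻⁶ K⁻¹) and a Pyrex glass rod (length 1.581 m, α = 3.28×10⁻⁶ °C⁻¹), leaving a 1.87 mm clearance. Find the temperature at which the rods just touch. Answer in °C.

T = 64.2 °C

α₁L₁ = 4.8906×10⁻⁵ m/K, α₂L₂ = 5.18568×10⁻⁶ m/K → total 5.409168×10⁻⁵ m/K
ΔT = g/(α₁L₁+α₂L₂) = 1.87×10⁻³ / 5.409168×10⁻⁵ = 34.571 K
T = 29.6 + 34.571 = 64.171 °C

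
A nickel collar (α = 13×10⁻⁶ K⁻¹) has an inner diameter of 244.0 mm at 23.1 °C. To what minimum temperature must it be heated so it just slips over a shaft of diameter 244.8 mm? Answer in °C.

Required Δd = 244.8 − 244.0 = 0.8 mm
Δd = αd₀ΔT ⇒ ΔT = Δd/(αd₀) = 0.8 / (13×10⁻⁶ × 244.0) = 252.21 K
T_min = 23.1 + 252.21 = 275.31 °C

T = 275 °C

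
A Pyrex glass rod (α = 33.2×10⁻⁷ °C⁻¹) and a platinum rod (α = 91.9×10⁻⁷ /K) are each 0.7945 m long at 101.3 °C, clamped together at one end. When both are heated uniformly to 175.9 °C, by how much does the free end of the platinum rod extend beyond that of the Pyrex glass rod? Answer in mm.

0.348 mm

ΔT = 74.6 K
Pyrex glass: ΔL = 33.2×10⁻⁷ × 0.7945 m × 74.6 = 1.9678×10⁻⁴ m = 0.19678 mm
platinum: ΔL = 91.9×10⁻⁷ × 0.7945 m × 74.6 = 5.4469×10⁻⁴ m = 0.54469 mm
difference = 0.54469 − 0.19678 = 0.34791 mm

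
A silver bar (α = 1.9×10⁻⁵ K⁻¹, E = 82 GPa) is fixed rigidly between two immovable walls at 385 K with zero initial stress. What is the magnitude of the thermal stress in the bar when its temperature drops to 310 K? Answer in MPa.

σ = 117 MPa

Fully constrained: the free strain ε = αΔT is blocked, so σ = Eε = EαΔT.
|ΔT| = 75 K
σ = 82.0×10⁹ × 1.9×10⁻⁵ × 75 = 1.17×10⁸ Pa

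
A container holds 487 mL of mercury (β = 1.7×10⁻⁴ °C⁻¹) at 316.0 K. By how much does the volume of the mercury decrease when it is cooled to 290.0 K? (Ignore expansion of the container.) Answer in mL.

ΔV = 2.15 mL

|ΔT| = |290.0 − 316.0| = 26.0 K
ΔV = βV₀ΔT = (1.7×10⁻⁴)(487)(26.0) = 2.15 mL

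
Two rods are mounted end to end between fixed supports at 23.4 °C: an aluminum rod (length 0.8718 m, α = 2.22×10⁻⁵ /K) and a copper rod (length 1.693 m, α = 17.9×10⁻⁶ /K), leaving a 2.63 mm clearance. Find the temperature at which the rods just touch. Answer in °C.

T = 76.4 °C

Gap closes when ΔL₁ + ΔL₂ = 2.63 mm = 2.63×10⁻³ m
(α₁L₁ + α₂L₂)ΔT = g
α₁L₁ + α₂L₂ = 2.22×10⁻⁵×0.8718 + 17.9×10⁻⁶×1.693 = 4.965866×10⁻⁵ m/K
ΔT = 2.63×10⁻³ / 4.965866×10⁻⁵ = 52.962 K
T = 23.4 + 52.962 = 76.362 °C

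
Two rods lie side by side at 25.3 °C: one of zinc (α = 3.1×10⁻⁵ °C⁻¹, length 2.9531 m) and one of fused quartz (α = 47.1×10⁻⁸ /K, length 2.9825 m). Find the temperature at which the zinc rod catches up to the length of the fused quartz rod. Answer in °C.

Equal length when α₁L₁ΔT − α₂L₂ΔT = L₂ − L₁ = 2.94×10⁻² m
α₁L₁ = 9.15461×10⁻⁵, α₂L₂ = 1.4047575×10⁻⁶ → Δ(αL) = 9.01413425×10⁻⁵ m/K
ΔT = 2.94×10⁻² / 9.01413425×10⁻⁵ = 326.154 K, so T = 25.3 + 326.154 = 351.454 °C

T = 351.5 °C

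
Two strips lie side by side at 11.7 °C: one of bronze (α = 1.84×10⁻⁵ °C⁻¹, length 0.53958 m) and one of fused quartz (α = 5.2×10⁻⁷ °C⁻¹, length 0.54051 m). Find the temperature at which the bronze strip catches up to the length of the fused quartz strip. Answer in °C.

T = 108.1 °C

L₁(1 + α₁ΔT) = L₂(1 + α₂ΔT) ⇒ ΔT = (L₂ − L₁)/(α₁L₁ − α₂L₂)
L₂ − L₁ = 0.54051 − 0.53958 = 9.30×10⁻⁴ m
α₁L₁ − α₂L₂ = 1.84×10⁻⁵×0.53958 − 5.2×10⁻⁷×0.54051 = 9.6472068×10⁻⁶ m/K
ΔT = 9.30×10⁻⁴ / 9.6472068×10⁻⁶ = 96.401 K
T = 11.7 + 96.401 = 108.101 °C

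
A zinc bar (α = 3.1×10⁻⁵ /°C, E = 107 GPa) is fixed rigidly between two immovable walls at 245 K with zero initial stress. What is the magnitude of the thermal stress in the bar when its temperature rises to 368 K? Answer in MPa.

σ = 408 MPa

Fully constrained: the free strain ε = αΔT is blocked, so σ = Eε = EαΔT.
|ΔT| = 123 K
σ = 107×10⁹ × 3.1×10⁻⁵ × 123 = 4.08×10⁸ Pa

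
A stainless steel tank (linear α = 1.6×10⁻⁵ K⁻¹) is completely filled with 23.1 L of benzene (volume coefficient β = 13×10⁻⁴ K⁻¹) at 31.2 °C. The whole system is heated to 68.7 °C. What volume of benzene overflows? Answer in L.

The tank also expands: β_container ≈ 3α = 4.8×10⁻⁵ /K
Net overflow = V₀(β_liq − 3α_cont)ΔT
β − 3α = 1.30×10⁻³ − 4.8×10⁻⁵ = 1.252×10⁻³ /K; ΔT = 37.5 K
ΔV = 23.1 × 1.252×10⁻³ × 37.5 = 1.08 L

1.08 L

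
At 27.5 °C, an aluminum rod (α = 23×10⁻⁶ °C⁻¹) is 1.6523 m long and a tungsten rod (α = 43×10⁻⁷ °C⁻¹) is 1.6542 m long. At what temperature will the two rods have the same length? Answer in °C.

L₁(1 + α₁ΔT) = L₂(1 + α₂ΔT) ⇒ ΔT = (L₂ − L₁)/(α₁L₁ − α₂L₂)
L₂ − L₁ = 1.6542 − 1.6523 = 1.90×10⁻³ m
α₁L₁ − α₂L₂ = 23×10⁻⁶×1.6523 − 43×10⁻⁷×1.6542 = 3.088984×10⁻⁵ m/K
ΔT = 1.90×10⁻³ / 3.088984×10⁻⁵ = 61.5089 K
T = 27.5 + 61.5089 = 89.0089 °C

T = 89.01 °C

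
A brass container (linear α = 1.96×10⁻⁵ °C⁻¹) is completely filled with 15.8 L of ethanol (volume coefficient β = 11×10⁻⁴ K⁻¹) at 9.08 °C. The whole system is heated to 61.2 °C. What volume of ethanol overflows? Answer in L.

The container also expands: β_container ≈ 3α = 5.88×10⁻⁵ /K
Net overflow = V₀(β_liq − 3α_cont)ΔT
β − 3α = 1.10×10⁻³ − 5.88×10⁻⁵ = 1.0412×10⁻³ /K; ΔT = 52.12 K
ΔV = 15.8 × 1.0412×10⁻³ × 52.12 = 0.857 L

0.857 L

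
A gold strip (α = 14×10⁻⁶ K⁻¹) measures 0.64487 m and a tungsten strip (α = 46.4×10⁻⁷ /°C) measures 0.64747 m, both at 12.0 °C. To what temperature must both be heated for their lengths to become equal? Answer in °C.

Equal length when α₁L₁ΔT − α₂L₂ΔT = L₂ − L₁ = 2.60×10⁻³ m
α₁L₁ = 9.02818×10⁻⁶, α₂L₂ = 3.0042608×10⁻⁶ → Δ(αL) = 6.0239192×10⁻⁶ m/K
ΔT = 2.60×10⁻³ / 6.0239192×10⁻⁶ = 431.613 K, so T = 12.0 + 431.613 = 443.613 °C

T = 443.6 °C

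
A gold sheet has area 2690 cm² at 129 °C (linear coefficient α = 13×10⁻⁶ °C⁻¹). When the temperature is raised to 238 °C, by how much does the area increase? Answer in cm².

Area coefficient ≈ 2α; |ΔT| = 109 K
ΔA = 2αA₀ΔT = 2(13×10⁻⁶)(2690)(109) = 7.62 cm²

ΔA = 7.62 cm²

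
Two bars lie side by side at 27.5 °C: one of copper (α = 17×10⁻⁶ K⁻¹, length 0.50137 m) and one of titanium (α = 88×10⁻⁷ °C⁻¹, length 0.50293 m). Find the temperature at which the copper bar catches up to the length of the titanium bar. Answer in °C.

Equal length when α₁L₁ΔT − α₂L₂ΔT = L₂ − L₁ = 1.56×10⁻³ m
α₁L₁ = 8.52329×10⁻⁶, α₂L₂ = 4.425784×10⁻⁶ → Δ(αL) = 4.097506×10⁻⁶ m/K
ΔT = 1.56×10⁻³ / 4.097506×10⁻⁶ = 380.719 K, so T = 27.5 + 380.719 = 408.219 °C

T = 408.2 °C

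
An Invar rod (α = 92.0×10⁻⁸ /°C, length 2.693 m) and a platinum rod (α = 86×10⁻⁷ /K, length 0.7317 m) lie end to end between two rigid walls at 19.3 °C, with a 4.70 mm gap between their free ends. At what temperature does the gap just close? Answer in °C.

α₁L₁ = 2.47756×10⁻⁶ m/K, α₂L₂ = 6.29262×10⁻⁶ m/K → total 8.77018×10⁻⁶ m/K
ΔT = g/(α₁L₁+α₂L₂) = 4.70×10⁻³ / 8.77018×10⁻⁶ = 535.91 K
T = 19.3 + 535.91 = 555.21 °C

T = 555 °C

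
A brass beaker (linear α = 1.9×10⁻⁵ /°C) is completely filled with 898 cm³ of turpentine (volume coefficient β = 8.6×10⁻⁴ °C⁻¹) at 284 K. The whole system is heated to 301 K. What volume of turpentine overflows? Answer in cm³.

The beaker also expands: β_container ≈ 3α = 5.7×10⁻⁵ /K
Net overflow = V₀(β_liq − 3α_cont)ΔT
β − 3α = 8.60×10⁻⁴ − 5.7×10⁻⁵ = 8.03×10⁻⁴ /K; ΔT = 17 K
ΔV = 898 × 8.03×10⁻⁴ × 17 = 12.3 cm³

12.3 cm³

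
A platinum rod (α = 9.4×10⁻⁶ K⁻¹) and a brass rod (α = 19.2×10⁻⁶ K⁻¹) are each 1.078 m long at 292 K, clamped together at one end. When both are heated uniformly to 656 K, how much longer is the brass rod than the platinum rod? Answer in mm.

3.85 mm

ΔT = 364 K
platinum: ΔL = 9.4×10⁻⁶ × 1.078 m × 364 = 3.6885×10⁻³ m = 3.6885 mm
brass: ΔL = 19.2×10⁻⁶ × 1.078 m × 364 = 7.5339×10⁻³ m = 7.5339 mm
difference = 7.5339 − 3.6885 = 3.8454 mm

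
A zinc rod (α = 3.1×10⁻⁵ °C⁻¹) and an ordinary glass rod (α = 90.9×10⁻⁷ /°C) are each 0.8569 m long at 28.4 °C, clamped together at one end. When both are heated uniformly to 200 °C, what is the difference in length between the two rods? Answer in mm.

3.22 mm

ΔT = 171.6 K
zinc: ΔL = 3.1×10⁻⁵ × 0.8569 m × 171.6 = 4.5584×10⁻³ m = 4.5584 mm
ordinary glass: ΔL = 90.9×10⁻⁷ × 0.8569 m × 171.6 = 1.3366×10⁻³ m = 1.3366 mm
difference = 4.5584 − 1.3366 = 3.2218 mm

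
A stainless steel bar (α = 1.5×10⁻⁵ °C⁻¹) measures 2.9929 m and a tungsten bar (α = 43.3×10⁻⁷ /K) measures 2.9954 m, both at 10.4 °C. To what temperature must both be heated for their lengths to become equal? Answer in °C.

T = 88.71 °C

L₁(1 + α₁ΔT) = L₂(1 + α₂ΔT) ⇒ ΔT = (L₂ − L₁)/(α₁L₁ − α₂L₂)
L₂ − L₁ = 2.9954 − 2.9929 = 2.50×10⁻³ m
α₁L₁ − α₂L₂ = 1.5×10⁻⁵×2.9929 − 43.3×10⁻⁷×2.9954 = 3.1923418×10⁻⁵ m/K
ΔT = 2.50×10⁻³ / 3.1923418×10⁻⁵ = 78.3124 K
T = 10.4 + 78.3124 = 88.7124 °C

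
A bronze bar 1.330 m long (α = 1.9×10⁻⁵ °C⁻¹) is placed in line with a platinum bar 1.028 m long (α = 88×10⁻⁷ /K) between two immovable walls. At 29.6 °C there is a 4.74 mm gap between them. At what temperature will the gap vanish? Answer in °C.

Gap closes when ΔL₁ + ΔL₂ = 4.74 mm = 4.74×10⁻³ m
(α₁L₁ + α₂L₂)ΔT = g
α₁L₁ + α₂L₂ = 1.9×10⁻⁵×1.330 + 88×10⁻⁷×1.028 = 3.43164×10⁻⁵ m/K
ΔT = 4.74×10⁻³ / 3.43164×10⁻⁵ = 138.13 K
T = 29.6 + 138.13 = 167.73 °C

T = 168 °C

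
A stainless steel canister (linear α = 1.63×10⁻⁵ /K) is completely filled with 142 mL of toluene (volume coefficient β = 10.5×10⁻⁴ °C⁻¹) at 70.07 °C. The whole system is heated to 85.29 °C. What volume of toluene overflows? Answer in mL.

2.16 mL

The canister also expands: β_container ≈ 3α = 4.89×10⁻⁵ /K
Net overflow = V₀(β_liq − 3α_cont)ΔT
β − 3α = 1.05×10⁻³ − 4.89×10⁻⁵ = 1.0011×10⁻³ /K; ΔT = 15.22 K
ΔV = 142 × 1.0011×10⁻³ × 15.22 = 2.16 mL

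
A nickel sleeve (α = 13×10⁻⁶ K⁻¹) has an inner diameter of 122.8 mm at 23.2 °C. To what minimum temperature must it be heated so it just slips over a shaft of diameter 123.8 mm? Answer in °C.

Required Δd = 123.8 − 122.8 = 1.0 mm
Δd = αd₀ΔT ⇒ ΔT = Δd/(αd₀) = 1.0 / (13×10⁻⁶ × 122.8) = 626.41 K
T_min = 23.2 + 626.41 = 649.61 °C

T = 650 °C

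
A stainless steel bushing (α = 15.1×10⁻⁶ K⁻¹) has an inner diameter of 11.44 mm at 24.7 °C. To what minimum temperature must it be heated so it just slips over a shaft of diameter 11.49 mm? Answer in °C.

Required Δd = 11.49 − 11.44 = 0.05 mm
Δd = αd₀ΔT ⇒ ΔT = Δd/(αd₀) = 0.05 / (15.1×10⁻⁶ × 11.44) = 289.45 K
T_min = 24.7 + 289.45 = 314.15 °C

T = 314 °C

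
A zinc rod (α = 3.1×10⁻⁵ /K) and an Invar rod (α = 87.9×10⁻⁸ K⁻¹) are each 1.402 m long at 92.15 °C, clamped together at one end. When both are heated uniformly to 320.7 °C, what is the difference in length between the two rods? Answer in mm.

9.65 mm

ΔT = 228.55 K
zinc: ΔL = 3.1×10⁻⁵ × 1.402 m × 228.55 = 9.9332×10⁻³ m = 9.9332 mm
Invar: ΔL = 87.9×10⁻⁸ × 1.402 m × 228.55 = 2.8166×10⁻⁴ m = 0.28166 mm
difference = 9.9332 − 0.28166 = 9.65154 mm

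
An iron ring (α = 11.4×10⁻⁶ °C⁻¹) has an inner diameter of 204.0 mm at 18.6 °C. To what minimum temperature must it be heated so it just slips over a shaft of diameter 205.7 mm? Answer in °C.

T = 750 °C

Required Δd = 205.7 − 204.0 = 1.7 mm
Δd = αd₀ΔT ⇒ ΔT = Δd/(αd₀) = 1.7 / (11.4×10⁻⁶ × 204.0) = 730.99 K
T_min = 18.6 + 730.99 = 749.59 °C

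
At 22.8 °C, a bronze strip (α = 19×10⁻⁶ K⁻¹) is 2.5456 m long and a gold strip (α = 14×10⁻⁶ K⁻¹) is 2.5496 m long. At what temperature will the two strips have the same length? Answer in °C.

Equal length when α₁L₁ΔT − α₂L₂ΔT = L₂ − L₁ = 4.00×10⁻³ m
α₁L₁ = 4.83664×10⁻⁵, α₂L₂ = 3.56944×10⁻⁵ → Δ(αL) = 1.2672×10⁻⁵ m/K
ΔT = 4.00×10⁻³ / 1.2672×10⁻⁵ = 315.657 K, so T = 22.8 + 315.657 = 338.457 °C

T = 338.5 °C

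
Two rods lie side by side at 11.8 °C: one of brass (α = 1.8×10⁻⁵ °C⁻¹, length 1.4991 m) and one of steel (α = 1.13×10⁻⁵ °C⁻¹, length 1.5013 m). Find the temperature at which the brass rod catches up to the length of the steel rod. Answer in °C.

T = 231.4 °C

Equal length when α₁L₁ΔT − α₂L₂ΔT = L₂ − L₁ = 2.20×10⁻³ m
α₁L₁ = 2.69838×10⁻⁵, α₂L₂ = 1.696469×10⁻⁵ → Δ(αL) = 1.001911×10⁻⁵ m/K
ΔT = 2.20×10⁻³ / 1.001911×10⁻⁵ = 219.580 K, so T = 11.8 + 219.580 = 231.380 °C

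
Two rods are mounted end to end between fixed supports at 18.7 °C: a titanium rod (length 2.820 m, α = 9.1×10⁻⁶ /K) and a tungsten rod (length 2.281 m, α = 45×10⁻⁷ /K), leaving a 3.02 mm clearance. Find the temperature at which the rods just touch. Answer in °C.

Gap closes when ΔL₁ + ΔL₂ = 3.02 mm = 3.02×10⁻³ m
(α₁L₁ + α₂L₂)ΔT = g
α₁L₁ + α₂L₂ = 9.1×10⁻⁶×2.820 + 45×10⁻⁷×2.281 = 3.59265×10⁻⁵ m/K
ΔT = 3.02×10⁻³ / 3.59265×10⁻⁵ = 84.06 K
T = 18.7 + 84.06 = 102.76 °C

T = 103 °C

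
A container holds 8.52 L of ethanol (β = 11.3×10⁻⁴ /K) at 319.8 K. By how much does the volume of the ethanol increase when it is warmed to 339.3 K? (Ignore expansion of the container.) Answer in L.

ΔV = 0.188 L

|ΔT| = |339.3 − 319.8| = 19.5 K
ΔV = βV₀ΔT = (11.3×10⁻⁴)(8.52)(19.5) = 0.188 L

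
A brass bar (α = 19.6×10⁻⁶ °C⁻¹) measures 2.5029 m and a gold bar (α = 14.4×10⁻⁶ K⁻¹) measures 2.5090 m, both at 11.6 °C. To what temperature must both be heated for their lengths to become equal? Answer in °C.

Equal length when α₁L₁ΔT − α₂L₂ΔT = L₂ − L₁ = 6.10×10⁻³ m
α₁L₁ = 4.905684×10⁻⁵, α₂L₂ = 3.61296×10⁻⁵ → Δ(αL) = 1.292724×10⁻⁵ m/K
ΔT = 6.10×10⁻³ / 1.292724×10⁻⁵ = 471.872 K, so T = 11.6 + 471.872 = 483.472 °C

T = 483.5 °C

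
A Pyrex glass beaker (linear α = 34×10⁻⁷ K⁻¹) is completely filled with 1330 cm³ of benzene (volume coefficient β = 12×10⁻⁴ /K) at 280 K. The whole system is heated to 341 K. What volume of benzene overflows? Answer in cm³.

96.5 cm³

The beaker also expands: β_container ≈ 3α = 1.02×10⁻⁵ /K
Net overflow = V₀(β_liq − 3α_cont)ΔT
β − 3α = 1.20×10⁻³ − 1.02×10⁻⁵ = 1.1898×10⁻³ /K; ΔT = 61 K
ΔV = 1330 × 1.1898×10⁻³ × 61 = 96.5 cm³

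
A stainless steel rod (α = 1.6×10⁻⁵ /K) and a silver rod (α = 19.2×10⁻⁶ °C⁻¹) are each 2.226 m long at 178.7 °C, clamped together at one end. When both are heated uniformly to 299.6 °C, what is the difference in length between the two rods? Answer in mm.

0.861 mm

ΔT = 120.9 K
stainless steel: ΔL = 1.6×10⁻⁵ × 2.226 m × 120.9 = 4.3060×10⁻³ m = 4.3060 mm
silver: ΔL = 19.2×10⁻⁶ × 2.226 m × 120.9 = 5.1672×10⁻³ m = 5.1672 mm
difference = 5.1672 − 4.3060 = 0.8612 mm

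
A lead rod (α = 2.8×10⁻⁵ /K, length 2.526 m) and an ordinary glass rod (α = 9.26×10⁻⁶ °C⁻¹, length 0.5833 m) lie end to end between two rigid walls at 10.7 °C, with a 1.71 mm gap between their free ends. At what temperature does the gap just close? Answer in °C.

Gap closes when ΔL₁ + ΔL₂ = 1.71 mm = 1.71×10⁻³ m
(α₁L₁ + α₂L₂)ΔT = g
α₁L₁ + α₂L₂ = 2.8×10⁻⁵×2.526 + 9.26×10⁻⁶×0.5833 = 7.6129358×10⁻⁵ m/K
ΔT = 1.71×10⁻³ / 7.6129358×10⁻⁵ = 22.462 K
T = 10.7 + 22.462 = 33.162 °C

T = 33.2 °C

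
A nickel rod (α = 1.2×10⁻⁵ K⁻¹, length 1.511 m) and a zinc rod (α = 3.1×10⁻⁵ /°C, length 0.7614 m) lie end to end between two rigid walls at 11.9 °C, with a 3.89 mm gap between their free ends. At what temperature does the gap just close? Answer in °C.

Gap closes when ΔL₁ + ΔL₂ = 3.89 mm = 3.89×10⁻³ m
(α₁L₁ + α₂L₂)ΔT = g
α₁L₁ + α₂L₂ = 1.2×10⁻⁵×1.511 + 3.1×10⁻⁵×0.7614 = 4.17354×10⁻⁵ m/K
ΔT = 3.89×10⁻³ / 4.17354×10⁻⁵ = 93.21 K
T = 11.9 + 93.21 = 105.11 °C

T = 105 °C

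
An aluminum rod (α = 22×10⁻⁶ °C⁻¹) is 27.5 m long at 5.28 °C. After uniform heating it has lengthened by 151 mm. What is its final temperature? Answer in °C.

T = 255 °C

ΔL = αL₀ΔT ⇒ ΔT = ΔL / (αL₀)
ΔT = 151×10⁻³ m / (22×10⁻⁶ × 27.5 m) = 249.59 K
T = 5.28 + 249.59 = 254.87 °C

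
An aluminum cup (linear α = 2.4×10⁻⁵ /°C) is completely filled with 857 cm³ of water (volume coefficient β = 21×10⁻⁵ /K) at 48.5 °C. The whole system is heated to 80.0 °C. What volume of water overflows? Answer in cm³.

The cup also expands: β_container ≈ 3α = 7.2×10⁻⁵ /K
Net overflow = V₀(β_liq − 3α_cont)ΔT
β − 3α = 2.10×10⁻⁴ − 7.2×10⁻⁵ = 1.38×10⁻⁴ /K; ΔT = 31.5 K
ΔV = 857 × 1.38×10⁻⁴ × 31.5 = 3.73 cm³

3.73 cm³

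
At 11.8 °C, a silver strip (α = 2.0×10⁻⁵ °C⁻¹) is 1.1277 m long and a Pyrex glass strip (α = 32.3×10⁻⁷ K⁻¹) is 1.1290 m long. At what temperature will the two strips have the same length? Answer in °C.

T = 80.56 °C

L₁(1 + α₁ΔT) = L₂(1 + α₂ΔT) ⇒ ΔT = (L₂ − L₁)/(α₁L₁ − α₂L₂)
L₂ − L₁ = 1.1290 − 1.1277 = 1.30×10⁻³ m
α₁L₁ − α₂L₂ = 2.0×10⁻⁵×1.1277 − 32.3×10⁻⁷×1.1290 = 1.890733×10⁻⁵ m/K
ΔT = 1.30×10⁻³ / 1.890733×10⁻⁵ = 68.7564 K
T = 11.8 + 68.7564 = 80.5564 °C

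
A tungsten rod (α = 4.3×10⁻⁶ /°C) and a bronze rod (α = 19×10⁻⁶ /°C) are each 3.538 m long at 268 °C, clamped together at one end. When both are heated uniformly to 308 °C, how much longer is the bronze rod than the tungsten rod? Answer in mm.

ΔT = 40 K
tungsten: ΔL = 4.3×10⁻⁶ × 3.538 m × 40 = 6.0854×10⁻⁴ m = 0.60854 mm
bronze: ΔL = 19×10⁻⁶ × 3.538 m × 40 = 2.6889×10⁻³ m = 2.6889 mm
difference = 2.6889 − 0.60854 = 2.08036 mm

2.08 mm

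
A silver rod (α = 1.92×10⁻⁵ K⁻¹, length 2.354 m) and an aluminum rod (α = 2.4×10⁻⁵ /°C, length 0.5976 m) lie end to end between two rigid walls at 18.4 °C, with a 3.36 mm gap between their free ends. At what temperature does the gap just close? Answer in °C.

T = 74.8 °C

Gap closes when ΔL₁ + ΔL₂ = 3.36 mm = 3.36×10⁻³ m
(α₁L₁ + α₂L₂)ΔT = g
α₁L₁ + α₂L₂ = 1.92×10⁻⁵×2.354 + 2.4×10⁻⁵×0.5976 = 5.95392×10⁻⁵ m/K
ΔT = 3.36×10⁻³ / 5.95392×10⁻⁵ = 56.433 K
T = 18.4 + 56.433 = 74.833 °C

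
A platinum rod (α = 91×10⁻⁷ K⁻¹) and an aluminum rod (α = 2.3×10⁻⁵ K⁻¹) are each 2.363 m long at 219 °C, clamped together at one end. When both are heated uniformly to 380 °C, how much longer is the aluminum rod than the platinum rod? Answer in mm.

ΔT = 161 K
platinum: ΔL = 91×10⁻⁷ × 2.363 m × 161 = 3.4620×10⁻³ m = 3.4620 mm
aluminum: ΔL = 2.3×10⁻⁵ × 2.363 m × 161 = 8.7502×10⁻³ m = 8.7502 mm
difference = 8.7502 − 3.4620 = 5.2882 mm

5.29 mm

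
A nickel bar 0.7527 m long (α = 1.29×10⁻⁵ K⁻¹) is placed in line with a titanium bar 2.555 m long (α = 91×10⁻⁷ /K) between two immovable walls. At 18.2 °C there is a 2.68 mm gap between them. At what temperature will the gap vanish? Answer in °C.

Gap closes when ΔL₁ + ΔL₂ = 2.68 mm = 2.68×10⁻³ m
(α₁L₁ + α₂L₂)ΔT = g
α₁L₁ + α₂L₂ = 1.29×10⁻⁵×0.7527 + 91×10⁻⁷×2.555 = 3.296033×10⁻⁵ m/K
ΔT = 2.68×10⁻³ / 3.296033×10⁻⁵ = 81.310 K
T = 18.2 + 81.310 = 99.510 °C

T = 99.5 °C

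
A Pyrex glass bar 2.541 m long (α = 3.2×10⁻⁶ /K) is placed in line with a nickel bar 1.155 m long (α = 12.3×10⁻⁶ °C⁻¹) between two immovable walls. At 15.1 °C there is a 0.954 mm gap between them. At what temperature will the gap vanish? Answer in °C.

Gap closes when ΔL₁ + ΔL₂ = 0.954 mm = 9.54×10⁻⁴ m
(α₁L₁ + α₂L₂)ΔT = g
α₁L₁ + α₂L₂ = 3.2×10⁻⁶×2.541 + 12.3×10⁻⁶×1.155 = 2.23377×10⁻⁵ m/K
ΔT = 9.54×10⁻⁴ / 2.23377×10⁻⁵ = 42.708 K
T = 15.1 + 42.708 = 57.808 °C

T = 57.8 °C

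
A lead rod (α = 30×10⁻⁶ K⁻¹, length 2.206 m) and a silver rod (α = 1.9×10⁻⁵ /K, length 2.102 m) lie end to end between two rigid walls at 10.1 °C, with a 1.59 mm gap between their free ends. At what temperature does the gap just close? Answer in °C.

α₁L₁ = 6.618×10⁻⁵ m/K, α₂L₂ = 3.9938×10⁻⁵ m/K → total 1.06118×10⁻⁴ m/K
ΔT = g/(α₁L₁+α₂L₂) = 1.59×10⁻³ / 1.06118×10⁻⁴ = 14.983 K
T = 10.1 + 14.983 = 25.083 °C

T = 25.1 °C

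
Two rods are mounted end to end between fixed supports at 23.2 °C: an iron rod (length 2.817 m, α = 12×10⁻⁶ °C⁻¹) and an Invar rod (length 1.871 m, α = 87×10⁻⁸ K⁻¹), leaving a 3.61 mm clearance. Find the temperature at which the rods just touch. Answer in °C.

Gap closes when ΔL₁ + ΔL₂ = 3.61 mm = 3.61×10⁻³ m
(α₁L₁ + α₂L₂)ΔT = g
α₁L₁ + α₂L₂ = 12×10⁻⁶×2.817 + 87×10⁻⁸×1.871 = 3.543177×10⁻⁵ m/K
ΔT = 3.61×10⁻³ / 3.543177×10⁻⁵ = 101.89 K
T = 23.2 + 101.89 = 125.09 °C

T = 125 °C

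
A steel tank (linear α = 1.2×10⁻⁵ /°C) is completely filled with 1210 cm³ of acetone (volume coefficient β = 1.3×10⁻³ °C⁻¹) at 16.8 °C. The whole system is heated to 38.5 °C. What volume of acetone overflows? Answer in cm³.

33.2 cm³

The tank also expands: β_container ≈ 3α = 3.6×10⁻⁵ /K
Net overflow = V₀(β_liq − 3α_cont)ΔT
β − 3α = 1.30×10⁻³ − 3.6×10⁻⁵ = 1.264×10⁻³ /K; ΔT = 21.7 K
ΔV = 1210 × 1.264×10⁻³ × 21.7 = 33.2 cm³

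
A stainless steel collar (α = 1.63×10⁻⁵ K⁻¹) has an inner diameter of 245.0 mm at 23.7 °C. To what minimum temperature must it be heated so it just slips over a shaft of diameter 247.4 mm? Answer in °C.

T = 625 °C

Required Δd = 247.4 − 245.0 = 2.4 mm
Δd = αd₀ΔT ⇒ ΔT = Δd/(αd₀) = 2.4 / (1.63×10⁻⁵ × 245.0) = 600.98 K
T_min = 23.7 + 600.98 = 624.68 °C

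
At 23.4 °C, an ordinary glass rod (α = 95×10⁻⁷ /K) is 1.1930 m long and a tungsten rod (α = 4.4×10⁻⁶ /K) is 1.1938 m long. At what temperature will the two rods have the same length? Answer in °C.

L₁(1 + α₁ΔT) = L₂(1 + α₂ΔT) ⇒ ΔT = (L₂ − L₁)/(α₁L₁ − α₂L₂)
L₂ − L₁ = 1.1938 − 1.1930 = 8.00×10⁻⁴ m
α₁L₁ − α₂L₂ = 95×10⁻⁷×1.1930 − 4.4×10⁻⁶×1.1938 = 6.08078×10⁻⁶ m/K
ΔT = 8.00×10⁻⁴ / 6.08078×10⁻⁶ = 131.562 K
T = 23.4 + 131.562 = 154.962 °C

T = 155.0 °C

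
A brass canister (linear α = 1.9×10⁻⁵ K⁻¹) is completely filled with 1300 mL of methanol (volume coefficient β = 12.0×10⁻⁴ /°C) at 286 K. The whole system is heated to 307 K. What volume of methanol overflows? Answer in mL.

31.2 mL

The canister also expands: β_container ≈ 3α = 5.7×10⁻⁵ /K
Net overflow = V₀(β_liq − 3α_cont)ΔT
β − 3α = 1.20×10⁻³ − 5.7×10⁻⁵ = 1.143×10⁻³ /K; ΔT = 21 K
ΔV = 1300 × 1.143×10⁻³ × 21 = 31.2 mL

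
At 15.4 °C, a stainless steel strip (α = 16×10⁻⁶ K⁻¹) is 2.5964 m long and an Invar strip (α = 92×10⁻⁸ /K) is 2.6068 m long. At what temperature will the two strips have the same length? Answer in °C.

Equal length when α₁L₁ΔT − α₂L₂ΔT = L₂ − L₁ = 1.04×10⁻² m
α₁L₁ = 4.15424×10⁻⁵, α₂L₂ = 2.398256×10⁻⁶ → Δ(αL) = 3.9144144×10⁻⁵ m/K
ΔT = 1.04×10⁻² / 3.9144144×10⁻⁵ = 265.685 K, so T = 15.4 + 265.685 = 281.085 °C

T = 281.1 °C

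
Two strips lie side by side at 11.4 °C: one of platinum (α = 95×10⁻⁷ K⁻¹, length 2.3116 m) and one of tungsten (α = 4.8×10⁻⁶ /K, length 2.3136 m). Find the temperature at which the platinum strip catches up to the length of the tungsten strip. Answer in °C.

Equal length when α₁L₁ΔT − α₂L₂ΔT = L₂ − L₁ = 2.00×10⁻³ m
α₁L₁ = 2.19602×10⁻⁵, α₂L₂ = 1.110528×10⁻⁵ → Δ(αL) = 1.085492×10⁻⁵ m/K
ΔT = 2.00×10⁻³ / 1.085492×10⁻⁵ = 184.248 K, so T = 11.4 + 184.248 = 195.648 °C

T = 195.6 °C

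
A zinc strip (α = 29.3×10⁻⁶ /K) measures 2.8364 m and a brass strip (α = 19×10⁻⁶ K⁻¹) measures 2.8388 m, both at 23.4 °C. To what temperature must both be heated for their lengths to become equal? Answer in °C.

T = 105.7 °C

Equal length when α₁L₁ΔT − α₂L₂ΔT = L₂ − L₁ = 2.40×10⁻³ m
α₁L₁ = 8.310652×10⁻⁵, α₂L₂ = 5.39372×10⁻⁵ → Δ(αL) = 2.916932×10⁻⁵ m/K
ΔT = 2.40×10⁻³ / 2.916932×10⁻⁵ = 82.278 K, so T = 23.4 + 82.278 = 105.678 °C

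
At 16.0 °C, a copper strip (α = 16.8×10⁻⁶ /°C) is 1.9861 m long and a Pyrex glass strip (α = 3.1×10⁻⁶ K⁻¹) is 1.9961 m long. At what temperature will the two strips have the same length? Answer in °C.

T = 383.9 °C

Equal length when α₁L₁ΔT − α₂L₂ΔT = L₂ − L₁ = 1.00×10⁻² m
α₁L₁ = 3.336648×10⁻⁵, α₂L₂ = 6.18791×10⁻⁶ → Δ(αL) = 2.717857×10⁻⁵ m/K
ΔT = 1.00×10⁻² / 2.717857×10⁻⁵ = 367.937 K, so T = 16.0 + 367.937 = 383.937 °C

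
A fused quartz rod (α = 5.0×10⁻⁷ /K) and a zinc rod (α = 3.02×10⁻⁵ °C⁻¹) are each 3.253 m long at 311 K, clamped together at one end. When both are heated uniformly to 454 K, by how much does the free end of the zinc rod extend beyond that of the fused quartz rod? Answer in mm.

13.8 mm

ΔT = 143 K
fused quartz: ΔL = 5.0×10⁻⁷ × 3.253 m × 143 = 2.3259×10⁻⁴ m = 0.23259 mm
zinc: ΔL = 3.02×10⁻⁵ × 3.253 m × 143 = 1.4048×10⁻² m = 14.048 mm
difference = 14.048 − 0.23259 = 13.81541 mm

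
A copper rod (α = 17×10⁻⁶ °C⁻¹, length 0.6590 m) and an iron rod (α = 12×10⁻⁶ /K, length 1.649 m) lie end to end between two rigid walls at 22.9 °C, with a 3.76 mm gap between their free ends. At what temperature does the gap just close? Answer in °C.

α₁L₁ = 1.1203×10⁻⁵ m/K, α₂L₂ = 1.9788×10⁻⁵ m/K → total 3.0991×10⁻⁵ m/K
ΔT = g/(α₁L₁+α₂L₂) = 3.76×10⁻³ / 3.0991×10⁻⁵ = 121.33 K
T = 22.9 + 121.33 = 144.23 °C

T = 144 °C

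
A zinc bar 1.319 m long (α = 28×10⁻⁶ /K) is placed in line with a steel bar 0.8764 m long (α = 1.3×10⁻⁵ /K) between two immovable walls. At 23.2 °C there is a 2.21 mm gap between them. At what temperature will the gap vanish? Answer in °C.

T = 68.9 °C

Gap closes when ΔL₁ + ΔL₂ = 2.21 mm = 2.21×10⁻³ m
(α₁L₁ + α₂L₂)ΔT = g
α₁L₁ + α₂L₂ = 28×10⁻⁶×1.319 + 1.3×10⁻⁵×0.8764 = 4.83252×10⁻⁵ m/K
ΔT = 2.21×10⁻³ / 4.83252×10⁻⁵ = 45.732 K
T = 23.2 + 45.732 = 68.932 °C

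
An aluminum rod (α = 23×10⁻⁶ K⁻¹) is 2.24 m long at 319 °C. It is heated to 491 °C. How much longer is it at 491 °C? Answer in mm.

|ΔT| = |491 − 319| = 172 K
ΔL = αL₀ΔT = (23×10⁻⁶)(2.24)(172) = 8.86×10⁻³ m

ΔL = 8.86 mm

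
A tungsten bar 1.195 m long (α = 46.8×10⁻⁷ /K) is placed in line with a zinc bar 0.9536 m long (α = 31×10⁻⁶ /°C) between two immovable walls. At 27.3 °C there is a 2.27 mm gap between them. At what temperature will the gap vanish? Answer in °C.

Gap closes when ΔL₁ + ΔL₂ = 2.27 mm = 2.27×10⁻³ m
(α₁L₁ + α₂L₂)ΔT = g
α₁L₁ + α₂L₂ = 46.8×10⁻⁷×1.195 + 31×10⁻⁶×0.9536 = 3.51542×10⁻⁵ m/K
ΔT = 2.27×10⁻³ / 3.51542×10⁻⁵ = 64.573 K
T = 27.3 + 64.573 = 91.873 °C

T = 91.9 °C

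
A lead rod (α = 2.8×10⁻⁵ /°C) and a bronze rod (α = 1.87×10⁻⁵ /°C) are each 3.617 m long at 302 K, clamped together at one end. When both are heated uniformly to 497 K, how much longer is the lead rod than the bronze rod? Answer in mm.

ΔT = 195 K
lead: ΔL = 2.8×10⁻⁵ × 3.617 m × 195 = 1.9749×10⁻² m = 19.749 mm
bronze: ΔL = 1.87×10⁻⁵ × 3.617 m × 195 = 1.3189×10⁻² m = 13.189 mm
difference = 19.749 − 13.189 = 6.560 mm

6.56 mm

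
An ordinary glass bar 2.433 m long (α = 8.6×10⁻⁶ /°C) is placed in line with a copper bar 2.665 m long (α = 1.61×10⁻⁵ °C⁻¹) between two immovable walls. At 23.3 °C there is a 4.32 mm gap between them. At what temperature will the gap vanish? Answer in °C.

Gap closes when ΔL₁ + ΔL₂ = 4.32 mm = 4.32×10⁻³ m
(α₁L₁ + α₂L₂)ΔT = g
α₁L₁ + α₂L₂ = 8.6×10⁻⁶×2.433 + 1.61×10⁻⁵×2.665 = 6.38303×10⁻⁵ m/K
ΔT = 4.32×10⁻³ / 6.38303×10⁻⁵ = 67.679 K
T = 23.3 + 67.679 = 90.979 °C

T = 91.0 °C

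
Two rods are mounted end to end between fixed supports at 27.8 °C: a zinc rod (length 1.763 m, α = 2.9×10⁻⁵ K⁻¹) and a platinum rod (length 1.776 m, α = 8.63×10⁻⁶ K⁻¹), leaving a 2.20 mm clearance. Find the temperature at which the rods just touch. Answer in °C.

α₁L₁ = 5.1127×10⁻⁵ m/K, α₂L₂ = 1.532688×10⁻⁵ m/K → total 6.645388×10⁻⁵ m/K
ΔT = g/(α₁L₁+α₂L₂) = 2.20×10⁻³ / 6.645388×10⁻⁵ = 33.106 K
T = 27.8 + 33.106 = 60.906 °C

T = 60.9 °C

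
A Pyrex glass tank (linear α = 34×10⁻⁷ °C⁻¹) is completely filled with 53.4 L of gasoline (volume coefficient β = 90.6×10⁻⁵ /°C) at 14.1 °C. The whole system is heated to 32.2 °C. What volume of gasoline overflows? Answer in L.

0.866 L

The tank also expands: β_container ≈ 3α = 1.02×10⁻⁵ /K
Net overflow = V₀(β_liq − 3α_cont)ΔT
β − 3α = 9.06×10⁻⁴ − 1.02×10⁻⁵ = 8.958×10⁻⁴ /K; ΔT = 18.1 K
ΔV = 53.4 × 8.958×10⁻⁴ × 18.1 = 0.866 L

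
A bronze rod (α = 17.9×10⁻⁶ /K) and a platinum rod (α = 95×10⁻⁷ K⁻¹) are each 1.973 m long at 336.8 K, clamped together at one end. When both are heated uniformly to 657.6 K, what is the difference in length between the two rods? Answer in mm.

5.32 mm

ΔT = 320.8 K
bronze: ΔL = 17.9×10⁻⁶ × 1.973 m × 320.8 = 1.1330×10⁻² m = 11.330 mm
platinum: ΔL = 95×10⁻⁷ × 1.973 m × 320.8 = 6.0129×10⁻³ m = 6.0129 mm
difference = 11.330 − 6.0129 = 5.3171 mm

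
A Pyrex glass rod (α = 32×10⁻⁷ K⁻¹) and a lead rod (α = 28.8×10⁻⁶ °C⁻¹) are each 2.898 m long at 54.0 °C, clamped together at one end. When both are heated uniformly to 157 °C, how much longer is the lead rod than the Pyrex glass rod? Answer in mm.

ΔT = 103.0 K
Pyrex glass: ΔL = 32×10⁻⁷ × 2.898 m × 103.0 = 9.5518×10⁻⁴ m = 0.95518 mm
lead: ΔL = 28.8×10⁻⁶ × 2.898 m × 103.0 = 8.5966×10⁻³ m = 8.5966 mm
difference = 8.5966 − 0.95518 = 7.64142 mm

7.64 mm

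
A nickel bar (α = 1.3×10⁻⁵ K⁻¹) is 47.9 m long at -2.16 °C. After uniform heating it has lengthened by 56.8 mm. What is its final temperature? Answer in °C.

T = 89.1 °C

ΔL = αL₀ΔT ⇒ ΔT = ΔL / (αL₀)
ΔT = 56.8×10⁻³ m / (1.3×10⁻⁵ × 47.9 m) = 91.216 K
T = -2.16 + 91.216 = 89.056 °C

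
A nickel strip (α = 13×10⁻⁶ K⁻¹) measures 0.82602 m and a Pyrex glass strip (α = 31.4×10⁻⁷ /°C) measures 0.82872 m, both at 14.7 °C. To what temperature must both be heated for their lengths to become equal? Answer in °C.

T = 346.6 °C

Equal length when α₁L₁ΔT − α₂L₂ΔT = L₂ − L₁ = 2.70×10⁻³ m
α₁L₁ = 1.073826×10⁻⁵, α₂L₂ = 2.6021808×10⁻⁶ → Δ(αL) = 8.1360792×10⁻⁶ m/K
ΔT = 2.70×10⁻³ / 8.1360792×10⁻⁶ = 331.855 K, so T = 14.7 + 331.855 = 346.555 °C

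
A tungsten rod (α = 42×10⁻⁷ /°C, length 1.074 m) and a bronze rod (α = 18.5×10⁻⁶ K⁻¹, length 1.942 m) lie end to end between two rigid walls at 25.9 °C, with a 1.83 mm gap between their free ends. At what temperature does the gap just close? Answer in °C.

T = 71.2 °C

α₁L₁ = 4.5108×10⁻⁶ m/K, α₂L₂ = 3.5927×10⁻⁵ m/K → total 4.04378×10⁻⁵ m/K
ΔT = g/(α₁L₁+α₂L₂) = 1.83×10⁻³ / 4.04378×10⁻⁵ = 45.255 K
T = 25.9 + 45.255 = 71.155 °C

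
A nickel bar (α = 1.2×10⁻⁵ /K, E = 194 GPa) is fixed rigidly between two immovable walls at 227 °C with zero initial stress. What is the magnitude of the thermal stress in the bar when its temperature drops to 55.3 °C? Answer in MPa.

Fully constrained: the free strain ε = αΔT is blocked, so σ = Eε = EαΔT.
|ΔT| = 171.7 K
σ = 194×10⁹ × 1.2×10⁻⁵ × 171.7 = 4.00×10⁸ Pa

σ = 400 MPa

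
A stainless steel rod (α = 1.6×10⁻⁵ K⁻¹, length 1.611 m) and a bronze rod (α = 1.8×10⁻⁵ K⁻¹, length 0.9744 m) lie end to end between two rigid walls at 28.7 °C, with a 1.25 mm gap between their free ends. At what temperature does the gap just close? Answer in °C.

T = 57.6 °C

α₁L₁ = 2.5776×10⁻⁵ m/K, α₂L₂ = 1.75392×10⁻⁵ m/K → total 4.33152×10⁻⁵ m/K
ΔT = g/(α₁L₁+α₂L₂) = 1.25×10⁻³ / 4.33152×10⁻⁵ = 28.858 K
T = 28.7 + 28.858 = 57.558 °C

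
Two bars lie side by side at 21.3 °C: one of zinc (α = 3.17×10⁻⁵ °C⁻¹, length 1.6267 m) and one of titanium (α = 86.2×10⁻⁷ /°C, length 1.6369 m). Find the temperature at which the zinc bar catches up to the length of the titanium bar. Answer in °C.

L₁(1 + α₁ΔT) = L₂(1 + α₂ΔT) ⇒ ΔT = (L₂ − L₁)/(α₁L₁ − α₂L₂)
L₂ − L₁ = 1.6369 − 1.6267 = 1.02×10⁻² m
α₁L₁ − α₂L₂ = 3.17×10⁻⁵×1.6267 − 86.2×10⁻⁷×1.6369 = 3.7456312×10⁻⁵ m/K
ΔT = 1.02×10⁻² / 3.7456312×10⁻⁵ = 272.317 K
T = 21.3 + 272.317 = 293.617 °C

T = 293.6 °C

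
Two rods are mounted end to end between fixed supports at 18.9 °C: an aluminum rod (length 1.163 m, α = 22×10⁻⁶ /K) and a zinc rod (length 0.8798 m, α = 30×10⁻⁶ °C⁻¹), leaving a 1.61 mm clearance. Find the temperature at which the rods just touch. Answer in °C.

Gap closes when ΔL₁ + ΔL₂ = 1.61 mm = 1.61×10⁻³ m
(α₁L₁ + α₂L₂)ΔT = g
α₁L₁ + α₂L₂ = 22×10⁻⁶×1.163 + 30×10⁻⁶×0.8798 = 5.198×10⁻⁵ m/K
ΔT = 1.61×10⁻³ / 5.198×10⁻⁵ = 30.973 K
T = 18.9 + 30.973 = 49.873 °C

T = 49.9 °C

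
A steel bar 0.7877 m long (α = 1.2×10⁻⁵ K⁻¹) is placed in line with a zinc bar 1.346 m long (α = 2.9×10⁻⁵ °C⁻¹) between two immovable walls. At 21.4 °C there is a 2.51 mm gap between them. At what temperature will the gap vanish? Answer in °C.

T = 73.2 °C

Gap closes when ΔL₁ + ΔL₂ = 2.51 mm = 2.51×10⁻³ m
(α₁L₁ + α₂L₂)ΔT = g
α₁L₁ + α₂L₂ = 1.2×10⁻⁵×0.7877 + 2.9×10⁻⁵×1.346 = 4.84864×10⁻⁵ m/K
ΔT = 2.51×10⁻³ / 4.84864×10⁻⁵ = 51.767 K
T = 21.4 + 51.767 = 73.167 °C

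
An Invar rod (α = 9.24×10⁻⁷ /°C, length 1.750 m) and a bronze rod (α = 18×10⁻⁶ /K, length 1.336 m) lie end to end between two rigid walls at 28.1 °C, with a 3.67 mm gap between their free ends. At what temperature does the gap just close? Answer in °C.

T = 171 °C

Gap closes when ΔL₁ + ΔL₂ = 3.67 mm = 3.67×10⁻³ m
(α₁L₁ + α₂L₂)ΔT = g
α₁L₁ + α₂L₂ = 9.24×10⁻⁷×1.750 + 18×10⁻⁶×1.336 = 2.5665×10⁻⁵ m/K
ΔT = 3.67×10⁻³ / 2.5665×10⁻⁵ = 143.00 K
T = 28.1 + 143.00 = 171.10 °C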